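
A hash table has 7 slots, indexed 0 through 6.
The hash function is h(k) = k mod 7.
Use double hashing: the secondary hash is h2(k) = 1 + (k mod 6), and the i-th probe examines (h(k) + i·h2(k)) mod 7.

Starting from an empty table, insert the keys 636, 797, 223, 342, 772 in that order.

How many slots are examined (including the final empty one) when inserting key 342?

2

636 hashes to 6; slot 6 is free -> place at 6.
797 hashes to 6, h2=6; 6 taken -> place at 5.
223 hashes to 6, h2=2; 6 taken -> place at 1.
342 hashes to 6, h2=1; 6 taken -> place at 0.
772 hashes to 2; slot 2 is free -> place at 2.
Table: [342, 223, 772, —, —, 797, 636]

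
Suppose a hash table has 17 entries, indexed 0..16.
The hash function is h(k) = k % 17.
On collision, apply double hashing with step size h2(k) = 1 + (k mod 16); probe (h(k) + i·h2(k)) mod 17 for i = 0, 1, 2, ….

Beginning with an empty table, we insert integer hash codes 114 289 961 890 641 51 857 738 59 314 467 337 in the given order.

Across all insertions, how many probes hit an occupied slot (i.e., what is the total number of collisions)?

114: h=12 -> slot 12
289: h=0 -> slot 0
961: h=9 -> slot 9
890: h=6 -> slot 6
641: h=12, h2=2, probe 12,14 -> slot 14
51: h=0, h2=4, probe 0,4 -> slot 4
857: h=7 -> slot 7
738: h=7, h2=3, probe 7,10 -> slot 10
59: h=8 -> slot 8
314: h=8, h2=11, probe 8,2 -> slot 2
467: h=8, h2=4, probe 8,12,16 -> slot 16
337: h=14, h2=2, probe 14,16,1 -> slot 1
Table: [289, 337, 314, -, 51, -, 890, 857, 59, 961, 738, -, 114, -, 641, -, 467]

8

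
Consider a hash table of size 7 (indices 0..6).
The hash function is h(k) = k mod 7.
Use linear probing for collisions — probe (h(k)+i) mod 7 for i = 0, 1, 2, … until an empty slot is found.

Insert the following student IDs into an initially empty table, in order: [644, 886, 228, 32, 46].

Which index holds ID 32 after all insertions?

6

644 hashes to 0; slot 0 is free => place at 0.
886 hashes to 4; slot 4 is free => place at 4.
228 hashes to 4; 4 taken => place at 5.
32 hashes to 4; 4,5 taken => place at 6.
46 hashes to 4; 4,5,6,0 taken => place at 1.
Table: [644, 46, -, -, 886, 228, 32]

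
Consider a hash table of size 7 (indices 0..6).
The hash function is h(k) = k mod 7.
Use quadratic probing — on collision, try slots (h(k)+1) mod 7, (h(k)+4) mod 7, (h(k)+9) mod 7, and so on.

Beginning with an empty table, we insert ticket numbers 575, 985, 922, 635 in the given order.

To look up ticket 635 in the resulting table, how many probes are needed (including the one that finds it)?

575: h=1 => slot 1
985: h=5 => slot 5
922: h=5, probe 5,6 => slot 6
635: h=5, probe 5,6,2 => slot 2
Table: [∅, 575, 635, ∅, ∅, 985, 922]
Lookup 635: h=5, probe 5,6,2 → found at 2.

3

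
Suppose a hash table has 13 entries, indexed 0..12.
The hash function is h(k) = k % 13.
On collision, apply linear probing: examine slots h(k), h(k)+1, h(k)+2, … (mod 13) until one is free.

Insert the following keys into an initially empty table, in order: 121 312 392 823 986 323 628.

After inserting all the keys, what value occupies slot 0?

121: h=4 → slot 4
312: h=0 → slot 0
392: h=2 → slot 2
823: h=4, probe 4,5 → slot 5
986: h=11 → slot 11
323: h=11, probe 11,12 → slot 12
628: h=4, probe 4,5,6 → slot 6
Table: [312, ., 392, ., 121, 823, 628, ., ., ., ., 986, 323]

312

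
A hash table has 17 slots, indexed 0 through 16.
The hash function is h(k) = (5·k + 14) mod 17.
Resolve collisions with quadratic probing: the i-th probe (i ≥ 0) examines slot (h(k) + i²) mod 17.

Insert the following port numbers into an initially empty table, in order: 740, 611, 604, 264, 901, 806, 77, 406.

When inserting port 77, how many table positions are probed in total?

5

740: h=8 -> slot 8
611: h=9 -> slot 9
604: h=8, probe 8,9,12 -> slot 12
264: h=8, probe 8,9,12,0 -> slot 0
901: h=14 -> slot 14
806: h=15 -> slot 15
77: h=8, probe 8,9,12,0,7 -> slot 7
406: h=4 -> slot 4
Table: [264, ., ., ., 406, ., ., 77, 740, 611, ., ., 604, ., 901, 806, .]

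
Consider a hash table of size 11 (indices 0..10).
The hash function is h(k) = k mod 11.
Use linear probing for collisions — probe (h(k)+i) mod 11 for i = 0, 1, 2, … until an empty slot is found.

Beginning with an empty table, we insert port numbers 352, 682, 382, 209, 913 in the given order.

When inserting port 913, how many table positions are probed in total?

4

352 hashes to 0; slot 0 is free → place at 0.
682 hashes to 0; 0 taken → place at 1.
382 hashes to 8; slot 8 is free → place at 8.
209 hashes to 0; 0,1 taken → place at 2.
913 hashes to 0; 0,1,2 taken → place at 3.
Table: [352, 682, 209, 913, _, _, _, _, 382, _, _]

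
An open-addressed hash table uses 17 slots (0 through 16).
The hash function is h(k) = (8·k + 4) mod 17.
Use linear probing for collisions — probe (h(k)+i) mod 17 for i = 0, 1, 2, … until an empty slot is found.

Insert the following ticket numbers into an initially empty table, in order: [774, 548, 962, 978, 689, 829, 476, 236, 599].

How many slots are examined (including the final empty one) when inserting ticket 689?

Insert 774: h=8, slot 8 empty => index 8.
Insert 548: h=2, slot 2 empty => index 2.
Insert 962: h=16, slot 16 empty => index 16.
Insert 978: h=8, slot 8 occupied => index 9.
Insert 689: h=8, slots 8,9 occupied => index 10.
Insert 829: h=6, slot 6 empty => index 6.
Insert 476: h=4, slot 4 empty => index 4.
Insert 236: h=5, slot 5 empty => index 5.
Insert 599: h=2, slot 2 occupied => index 3.
Table: [-, -, 548, 599, 476, 236, 829, -, 774, 978, 689, -, -, -, -, -, 962]

3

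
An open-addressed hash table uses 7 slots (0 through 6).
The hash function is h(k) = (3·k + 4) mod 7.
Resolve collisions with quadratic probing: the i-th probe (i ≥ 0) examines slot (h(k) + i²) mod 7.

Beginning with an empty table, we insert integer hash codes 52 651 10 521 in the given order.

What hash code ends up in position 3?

Insert 52: h=6, slot 6 empty => index 6.
Insert 651: h=4, slot 4 empty => index 4.
Insert 10: h=6, slot 6 occupied => index 0.
Insert 521: h=6, slots 6,0 occupied => index 3.
Table: [10, —, —, 521, 651, —, 52]

521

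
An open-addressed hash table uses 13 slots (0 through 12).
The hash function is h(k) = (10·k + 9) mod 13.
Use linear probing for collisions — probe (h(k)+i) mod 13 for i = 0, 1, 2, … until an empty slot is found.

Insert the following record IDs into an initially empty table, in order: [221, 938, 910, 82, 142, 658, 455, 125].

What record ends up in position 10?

910

221: h=9 → slot 9
938: h=3 → slot 3
910: h=9, probe 9,10 → slot 10
82: h=10, probe 10,11 → slot 11
142: h=12 → slot 12
658: h=11, probe 11,12,0 → slot 0
455: h=9, probe 9,10,11,12,0,1 → slot 1
125: h=11, probe 11,12,0,1,2 → slot 2
Table: [658, 455, 125, 938, _, _, _, _, _, 221, 910, 82, 142]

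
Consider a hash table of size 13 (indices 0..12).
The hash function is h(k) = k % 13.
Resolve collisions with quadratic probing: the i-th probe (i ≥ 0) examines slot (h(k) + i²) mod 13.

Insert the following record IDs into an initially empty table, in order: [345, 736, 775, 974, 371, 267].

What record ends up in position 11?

Insert 345: h=7, slot 7 empty => index 7.
Insert 736: h=8, slot 8 empty => index 8.
Insert 775: h=8, slot 8 occupied => index 9.
Insert 974: h=12, slot 12 empty => index 12.
Insert 371: h=7, slots 7,8 occupied => index 11.
Insert 267: h=7, slots 7,8,11 occupied => index 3.
Table: [_, _, _, 267, _, _, _, 345, 736, 775, _, 371, 974]

371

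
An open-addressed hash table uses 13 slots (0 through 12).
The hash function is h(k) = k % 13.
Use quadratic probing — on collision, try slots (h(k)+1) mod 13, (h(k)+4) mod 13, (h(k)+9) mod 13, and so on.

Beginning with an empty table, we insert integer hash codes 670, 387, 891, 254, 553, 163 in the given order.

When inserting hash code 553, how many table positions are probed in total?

4

670 hashes to 7; slot 7 is free => place at 7.
387 hashes to 10; slot 10 is free => place at 10.
891 hashes to 7; 7 taken => place at 8.
254 hashes to 7; 7,8 taken => place at 11.
553 hashes to 7; 7,8,11 taken => place at 3.
163 hashes to 7; 7,8,11,3,10 taken => place at 6.
Table: [-, -, -, 553, -, -, 163, 670, 891, -, 387, 254, -]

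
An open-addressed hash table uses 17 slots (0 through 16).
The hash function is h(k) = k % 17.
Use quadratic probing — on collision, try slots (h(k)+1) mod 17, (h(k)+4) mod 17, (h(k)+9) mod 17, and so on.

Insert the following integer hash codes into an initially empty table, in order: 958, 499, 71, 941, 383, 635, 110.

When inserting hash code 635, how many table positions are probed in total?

4

Insert 958: h=6, slot 6 empty => index 6.
Insert 499: h=6, slot 6 occupied => index 7.
Insert 71: h=3, slot 3 empty => index 3.
Insert 941: h=6, slots 6,7 occupied => index 10.
Insert 383: h=9, slot 9 empty => index 9.
Insert 635: h=6, slots 6,7,10 occupied => index 15.
Insert 110: h=8, slot 8 empty => index 8.
Table: [_, _, _, 71, _, _, 958, 499, 110, 383, 941, _, _, _, _, 635, _]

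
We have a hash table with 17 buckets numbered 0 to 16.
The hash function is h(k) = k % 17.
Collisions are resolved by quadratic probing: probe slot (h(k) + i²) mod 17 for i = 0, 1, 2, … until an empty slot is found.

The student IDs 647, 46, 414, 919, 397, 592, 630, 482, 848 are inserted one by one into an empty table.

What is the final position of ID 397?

7

Insert 647: h=1, slot 1 empty → index 1.
Insert 46: h=12, slot 12 empty → index 12.
Insert 414: h=6, slot 6 empty → index 6.
Insert 919: h=1, slot 1 occupied → index 2.
Insert 397: h=6, slot 6 occupied → index 7.
Insert 592: h=14, slot 14 empty → index 14.
Insert 630: h=1, slots 1,2 occupied → index 5.
Insert 482: h=6, slots 6,7 occupied → index 10.
Insert 848: h=15, slot 15 empty → index 15.
Table: [_, 647, 919, _, _, 630, 414, 397, _, _, 482, _, 46, _, 592, 848, _]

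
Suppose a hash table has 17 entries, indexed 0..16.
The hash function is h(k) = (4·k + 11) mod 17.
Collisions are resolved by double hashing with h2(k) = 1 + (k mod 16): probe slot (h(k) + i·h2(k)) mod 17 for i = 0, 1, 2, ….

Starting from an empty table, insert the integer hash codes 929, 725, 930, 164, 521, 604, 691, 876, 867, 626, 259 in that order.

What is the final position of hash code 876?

5

Insert 929: h=4, slot 4 empty -> index 4.
Insert 725: h=4, h2=6, slot 4 occupied -> index 10.
Insert 930: h=8, slot 8 empty -> index 8.
Insert 164: h=4, h2=5, slot 4 occupied -> index 9.
Insert 521: h=4, h2=10, slot 4 occupied -> index 14.
Insert 604: h=13, slot 13 empty -> index 13.
Insert 691: h=4, h2=4, slots 4,8 occupied -> index 12.
Insert 876: h=13, h2=13, slots 13,9 occupied -> index 5.
Insert 867: h=11, slot 11 empty -> index 11.
Insert 626: h=16, slot 16 empty -> index 16.
Insert 259: h=10, h2=4, slots 10,14 occupied -> index 1.
Table: [-, 259, -, -, 929, 876, -, -, 930, 164, 725, 867, 691, 604, 521, -, 626]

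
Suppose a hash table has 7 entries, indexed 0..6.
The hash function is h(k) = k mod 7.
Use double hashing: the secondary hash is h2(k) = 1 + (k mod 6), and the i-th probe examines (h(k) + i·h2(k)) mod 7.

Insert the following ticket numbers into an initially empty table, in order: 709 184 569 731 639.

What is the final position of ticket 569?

709 hashes to 2; slot 2 is free => place at 2.
184 hashes to 2, h2=5; 2 taken => place at 0.
569 hashes to 2, h2=6; 2 taken => place at 1.
731 hashes to 3; slot 3 is free => place at 3.
639 hashes to 2, h2=4; 2 taken => place at 6.
Table: [184, 569, 709, 731, -, -, 639]

1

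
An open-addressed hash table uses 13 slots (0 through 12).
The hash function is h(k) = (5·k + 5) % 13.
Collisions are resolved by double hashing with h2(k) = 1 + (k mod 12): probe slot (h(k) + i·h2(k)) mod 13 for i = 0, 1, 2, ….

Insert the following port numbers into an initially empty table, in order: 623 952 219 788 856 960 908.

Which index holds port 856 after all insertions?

623 hashes to 0; slot 0 is free → place at 0.
952 hashes to 7; slot 7 is free → place at 7.
219 hashes to 8; slot 8 is free → place at 8.
788 hashes to 6; slot 6 is free → place at 6.
856 hashes to 8, h2=5; 8,0 taken → place at 5.
960 hashes to 8, h2=1; 8 taken → place at 9.
908 hashes to 8, h2=9; 8 taken → place at 4.
Table: [623, —, —, —, 908, 856, 788, 952, 219, 960, —, —, —]

5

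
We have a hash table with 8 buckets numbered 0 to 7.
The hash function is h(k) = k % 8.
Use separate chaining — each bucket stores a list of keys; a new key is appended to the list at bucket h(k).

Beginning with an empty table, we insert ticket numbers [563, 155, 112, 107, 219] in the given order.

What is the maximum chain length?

563 -> bucket 3
155 -> bucket 3 (collision)
112 -> bucket 0
107 -> bucket 3 (collision)
219 -> bucket 3 (collision)
Final buckets:
0: 112
1: ∅
2: ∅
3: 563 -> 155 -> 107 -> 219
4: ∅
5: ∅
6: ∅
7: ∅

4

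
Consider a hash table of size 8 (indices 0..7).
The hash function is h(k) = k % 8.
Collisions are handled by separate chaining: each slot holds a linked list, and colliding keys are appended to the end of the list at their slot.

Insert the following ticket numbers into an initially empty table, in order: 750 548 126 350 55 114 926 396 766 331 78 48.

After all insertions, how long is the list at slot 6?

6

750 → bucket 6
548 → bucket 4
126 → bucket 6 (collision)
350 → bucket 6 (collision)
55 → bucket 7
114 → bucket 2
926 → bucket 6 (collision)
396 → bucket 4 (collision)
766 → bucket 6 (collision)
331 → bucket 3
78 → bucket 6 (collision)
48 → bucket 0
Final buckets:
0: 48
1: ∅
2: 114
3: 331
4: 548 -> 396
5: ∅
6: 750 -> 126 -> 350 -> 926 -> 766 -> 78
7: 55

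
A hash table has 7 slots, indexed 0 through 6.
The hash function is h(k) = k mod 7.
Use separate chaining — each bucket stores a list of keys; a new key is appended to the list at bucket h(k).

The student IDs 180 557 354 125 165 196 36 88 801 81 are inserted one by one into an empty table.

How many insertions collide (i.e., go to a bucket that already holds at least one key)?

180 -> bucket 5
557 -> bucket 4
354 -> bucket 4 (collision)
125 -> bucket 6
165 -> bucket 4 (collision)
196 -> bucket 0
36 -> bucket 1
88 -> bucket 4 (collision)
801 -> bucket 3
81 -> bucket 4 (collision)
Final buckets:
0: 196
1: 36
2: —
3: 801
4: 557 -> 354 -> 165 -> 88 -> 81
5: 180
6: 125

4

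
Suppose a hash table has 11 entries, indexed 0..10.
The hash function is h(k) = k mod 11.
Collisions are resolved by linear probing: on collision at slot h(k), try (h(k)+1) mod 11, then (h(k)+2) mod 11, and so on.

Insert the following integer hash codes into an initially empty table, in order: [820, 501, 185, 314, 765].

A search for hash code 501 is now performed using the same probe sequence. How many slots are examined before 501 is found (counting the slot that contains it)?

2

820 hashes to 6; slot 6 is free -> place at 6.
501 hashes to 6; 6 taken -> place at 7.
185 hashes to 9; slot 9 is free -> place at 9.
314 hashes to 6; 6,7 taken -> place at 8.
765 hashes to 6; 6,7,8,9 taken -> place at 10.
Table: [—, —, —, —, —, —, 820, 501, 314, 185, 765]
Lookup 501: h=6, probe 6,7 → found at 7.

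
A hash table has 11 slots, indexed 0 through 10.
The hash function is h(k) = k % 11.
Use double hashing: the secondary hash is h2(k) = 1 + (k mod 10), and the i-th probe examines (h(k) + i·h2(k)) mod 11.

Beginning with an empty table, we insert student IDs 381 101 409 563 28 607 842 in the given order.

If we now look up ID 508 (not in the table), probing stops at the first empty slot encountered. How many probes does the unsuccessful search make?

381 hashes to 7; slot 7 is free => place at 7.
101 hashes to 2; slot 2 is free => place at 2.
409 hashes to 2, h2=10; 2 taken => place at 1.
563 hashes to 2, h2=4; 2 taken => place at 6.
28 hashes to 6, h2=9; 6 taken => place at 4.
607 hashes to 2, h2=8; 2 taken => place at 10.
842 hashes to 6, h2=3; 6 taken => place at 9.
Table: [., 409, 101, ., 28, ., 563, 381, ., 842, 607]
Lookup 508: h=2, h2=9, probe 2,0 → slot 0 empty, not found.

2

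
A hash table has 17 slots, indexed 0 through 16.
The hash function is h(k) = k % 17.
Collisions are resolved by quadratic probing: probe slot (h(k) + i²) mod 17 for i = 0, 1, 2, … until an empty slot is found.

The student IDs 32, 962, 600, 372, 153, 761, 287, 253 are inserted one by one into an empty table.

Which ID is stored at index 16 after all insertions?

32: h=15 -> slot 15
962: h=10 -> slot 10
600: h=5 -> slot 5
372: h=15, probe 15,16 -> slot 16
153: h=0 -> slot 0
761: h=13 -> slot 13
287: h=15, probe 15,16,2 -> slot 2
253: h=15, probe 15,16,2,7 -> slot 7
Table: [153, ., 287, ., ., 600, ., 253, ., ., 962, ., ., 761, ., 32, 372]

372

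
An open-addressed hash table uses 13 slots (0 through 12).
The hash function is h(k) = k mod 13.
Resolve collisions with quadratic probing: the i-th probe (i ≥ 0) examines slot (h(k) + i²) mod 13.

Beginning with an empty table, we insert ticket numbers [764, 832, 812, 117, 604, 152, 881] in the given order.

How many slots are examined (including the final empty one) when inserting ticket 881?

2

764 hashes to 10; slot 10 is free → place at 10.
832 hashes to 0; slot 0 is free → place at 0.
812 hashes to 6; slot 6 is free → place at 6.
117 hashes to 0; 0 taken → place at 1.
604 hashes to 6; 6 taken → place at 7.
152 hashes to 9; slot 9 is free → place at 9.
881 hashes to 10; 10 taken → place at 11.
Table: [832, 117, _, _, _, _, 812, 604, _, 152, 764, 881, _]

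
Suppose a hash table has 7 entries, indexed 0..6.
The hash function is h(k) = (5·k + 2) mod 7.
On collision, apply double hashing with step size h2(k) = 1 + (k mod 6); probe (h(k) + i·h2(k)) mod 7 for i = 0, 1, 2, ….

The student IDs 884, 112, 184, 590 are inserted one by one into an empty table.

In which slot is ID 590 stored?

884 hashes to 5; slot 5 is free → place at 5.
112 hashes to 2; slot 2 is free → place at 2.
184 hashes to 5, h2=5; 5 taken → place at 3.
590 hashes to 5, h2=3; 5 taken → place at 1.
Table: [-, 590, 112, 184, -, 884, -]

1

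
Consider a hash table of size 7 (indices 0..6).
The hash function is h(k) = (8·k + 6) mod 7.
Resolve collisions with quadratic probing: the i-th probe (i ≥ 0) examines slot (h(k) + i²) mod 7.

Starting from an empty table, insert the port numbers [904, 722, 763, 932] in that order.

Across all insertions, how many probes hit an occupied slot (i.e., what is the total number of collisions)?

904 hashes to 0; slot 0 is free → place at 0.
722 hashes to 0; 0 taken → place at 1.
763 hashes to 6; slot 6 is free → place at 6.
932 hashes to 0; 0,1 taken → place at 4.
Table: [904, 722, ., ., 932, ., 763]

3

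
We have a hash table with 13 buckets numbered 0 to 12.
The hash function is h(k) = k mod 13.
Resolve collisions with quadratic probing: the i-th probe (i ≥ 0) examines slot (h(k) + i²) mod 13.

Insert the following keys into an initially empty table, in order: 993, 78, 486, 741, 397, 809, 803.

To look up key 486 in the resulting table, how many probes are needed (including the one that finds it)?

2

Insert 993: h=5, slot 5 empty → index 5.
Insert 78: h=0, slot 0 empty → index 0.
Insert 486: h=5, slot 5 occupied → index 6.
Insert 741: h=0, slot 0 occupied → index 1.
Insert 397: h=7, slot 7 empty → index 7.
Insert 809: h=3, slot 3 empty → index 3.
Insert 803: h=10, slot 10 empty → index 10.
Table: [78, 741, ∅, 809, ∅, 993, 486, 397, ∅, ∅, 803, ∅, ∅]
Lookup 486: h=5, probe 5,6 → found at 6.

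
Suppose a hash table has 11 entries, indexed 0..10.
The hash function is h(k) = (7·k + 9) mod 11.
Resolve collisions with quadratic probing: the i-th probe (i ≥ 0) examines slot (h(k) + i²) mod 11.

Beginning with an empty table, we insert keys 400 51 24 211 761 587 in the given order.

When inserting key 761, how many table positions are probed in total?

3

400: h=4 => slot 4
51: h=3 => slot 3
24: h=1 => slot 1
211: h=1, probe 1,2 => slot 2
761: h=1, probe 1,2,5 => slot 5
587: h=4, probe 4,5,8 => slot 8
Table: [_, 24, 211, 51, 400, 761, _, _, 587, _, _]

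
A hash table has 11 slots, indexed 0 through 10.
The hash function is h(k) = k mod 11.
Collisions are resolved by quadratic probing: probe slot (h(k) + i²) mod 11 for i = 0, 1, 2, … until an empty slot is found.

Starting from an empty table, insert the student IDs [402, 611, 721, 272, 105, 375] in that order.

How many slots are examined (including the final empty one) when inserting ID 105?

402 hashes to 6; slot 6 is free → place at 6.
611 hashes to 6; 6 taken → place at 7.
721 hashes to 6; 6,7 taken → place at 10.
272 hashes to 8; slot 8 is free → place at 8.
105 hashes to 6; 6,7,10 taken → place at 4.
375 hashes to 1; slot 1 is free → place at 1.
Table: [., 375, ., ., 105, ., 402, 611, 272, ., 721]

4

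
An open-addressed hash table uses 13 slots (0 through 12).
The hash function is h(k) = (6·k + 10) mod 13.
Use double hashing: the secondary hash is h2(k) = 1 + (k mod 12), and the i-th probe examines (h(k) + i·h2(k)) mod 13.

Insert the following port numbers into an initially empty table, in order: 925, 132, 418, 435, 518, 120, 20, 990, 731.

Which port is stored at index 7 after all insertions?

Insert 925: h=9, slot 9 empty → index 9.
Insert 132: h=9, h2=1, slot 9 occupied → index 10.
Insert 418: h=9, h2=11, slot 9 occupied → index 7.
Insert 435: h=7, h2=4, slot 7 occupied → index 11.
Insert 518: h=11, h2=3, slot 11 occupied → index 1.
Insert 120: h=2, slot 2 empty → index 2.
Insert 20: h=0, slot 0 empty → index 0.
Insert 990: h=9, h2=7, slot 9 occupied → index 3.
Insert 731: h=2, h2=12, slots 2,1,0 occupied → index 12.
Table: [20, 518, 120, 990, _, _, _, 418, _, 925, 132, 435, 731]

418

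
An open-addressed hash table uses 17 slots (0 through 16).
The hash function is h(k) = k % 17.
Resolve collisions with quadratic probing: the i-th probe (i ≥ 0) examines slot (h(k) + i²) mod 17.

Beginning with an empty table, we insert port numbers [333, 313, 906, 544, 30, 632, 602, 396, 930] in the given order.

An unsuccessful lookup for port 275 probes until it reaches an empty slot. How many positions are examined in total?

333 hashes to 10; slot 10 is free → place at 10.
313 hashes to 7; slot 7 is free → place at 7.
906 hashes to 5; slot 5 is free → place at 5.
544 hashes to 0; slot 0 is free → place at 0.
30 hashes to 13; slot 13 is free → place at 13.
632 hashes to 3; slot 3 is free → place at 3.
602 hashes to 7; 7 taken → place at 8.
396 hashes to 5; 5 taken → place at 6.
930 hashes to 12; slot 12 is free → place at 12.
Table: [544, -, -, 632, -, 906, 396, 313, 602, -, 333, -, 930, 30, -, -, -]
Lookup 275: h=3, probe 3,4 → slot 4 empty, not found.

2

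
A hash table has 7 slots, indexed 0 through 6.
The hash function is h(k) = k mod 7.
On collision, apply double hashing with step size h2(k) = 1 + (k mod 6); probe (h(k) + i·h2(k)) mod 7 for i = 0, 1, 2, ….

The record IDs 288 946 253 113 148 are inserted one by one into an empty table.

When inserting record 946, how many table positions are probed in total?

2

288 hashes to 1; slot 1 is free => place at 1.
946 hashes to 1, h2=5; 1 taken => place at 6.
253 hashes to 1, h2=2; 1 taken => place at 3.
113 hashes to 1, h2=6; 1 taken => place at 0.
148 hashes to 1, h2=5; 1,6 taken => place at 4.
Table: [113, 288, ., 253, 148, ., 946]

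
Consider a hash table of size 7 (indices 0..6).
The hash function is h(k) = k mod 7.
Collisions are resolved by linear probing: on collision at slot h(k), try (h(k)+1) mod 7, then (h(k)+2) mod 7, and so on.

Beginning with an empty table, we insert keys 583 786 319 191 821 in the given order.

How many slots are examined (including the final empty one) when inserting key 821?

5

583 hashes to 2; slot 2 is free -> place at 2.
786 hashes to 2; 2 taken -> place at 3.
319 hashes to 4; slot 4 is free -> place at 4.
191 hashes to 2; 2,3,4 taken -> place at 5.
821 hashes to 2; 2,3,4,5 taken -> place at 6.
Table: [∅, ∅, 583, 786, 319, 191, 821]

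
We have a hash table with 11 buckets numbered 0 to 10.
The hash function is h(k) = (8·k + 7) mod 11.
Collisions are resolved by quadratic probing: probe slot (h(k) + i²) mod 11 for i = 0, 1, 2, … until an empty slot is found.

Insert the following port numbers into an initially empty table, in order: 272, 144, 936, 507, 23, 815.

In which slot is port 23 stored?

Insert 272: h=5, slot 5 empty → index 5.
Insert 144: h=4, slot 4 empty → index 4.
Insert 936: h=4, slots 4,5 occupied → index 8.
Insert 507: h=4, slots 4,5,8 occupied → index 2.
Insert 23: h=4, slots 4,5,8,2 occupied → index 9.
Insert 815: h=4, slots 4,5,8,2,9 occupied → index 7.
Table: [—, —, 507, —, 144, 272, —, 815, 936, 23, —]

9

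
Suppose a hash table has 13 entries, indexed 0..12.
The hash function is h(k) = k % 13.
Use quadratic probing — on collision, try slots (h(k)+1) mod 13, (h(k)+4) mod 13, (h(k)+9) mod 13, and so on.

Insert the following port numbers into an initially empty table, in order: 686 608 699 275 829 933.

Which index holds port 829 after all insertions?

6

686 hashes to 10; slot 10 is free → place at 10.
608 hashes to 10; 10 taken → place at 11.
699 hashes to 10; 10,11 taken → place at 1.
275 hashes to 2; slot 2 is free → place at 2.
829 hashes to 10; 10,11,1 taken → place at 6.
933 hashes to 10; 10,11,1,6 taken → place at 0.
Table: [933, 699, 275, ∅, ∅, ∅, 829, ∅, ∅, ∅, 686, 608, ∅]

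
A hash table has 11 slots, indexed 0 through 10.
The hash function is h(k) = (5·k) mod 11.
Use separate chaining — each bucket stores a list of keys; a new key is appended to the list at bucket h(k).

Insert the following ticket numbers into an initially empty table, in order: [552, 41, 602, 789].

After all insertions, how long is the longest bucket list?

Insert 552: h=10, bucket 10 empty → new chain.
Insert 41: h=7, bucket 7 empty → new chain.
Insert 602: h=7, bucket 7 nonempty → append to chain.
Insert 789: h=7, bucket 7 nonempty → append to chain.
Final buckets:
0: —
1: —
2: —
3: —
4: —
5: —
6: —
7: 41 -> 602 -> 789
8: —
9: —
10: 552

3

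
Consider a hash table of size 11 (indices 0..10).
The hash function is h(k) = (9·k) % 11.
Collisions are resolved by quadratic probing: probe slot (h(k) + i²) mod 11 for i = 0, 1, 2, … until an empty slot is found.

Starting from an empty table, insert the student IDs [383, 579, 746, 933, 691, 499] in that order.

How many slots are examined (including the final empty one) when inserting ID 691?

383 hashes to 4; slot 4 is free -> place at 4.
579 hashes to 8; slot 8 is free -> place at 8.
746 hashes to 4; 4 taken -> place at 5.
933 hashes to 4; 4,5,8 taken -> place at 2.
691 hashes to 4; 4,5,8,2 taken -> place at 9.
499 hashes to 3; slot 3 is free -> place at 3.
Table: [., ., 933, 499, 383, 746, ., ., 579, 691, .]

5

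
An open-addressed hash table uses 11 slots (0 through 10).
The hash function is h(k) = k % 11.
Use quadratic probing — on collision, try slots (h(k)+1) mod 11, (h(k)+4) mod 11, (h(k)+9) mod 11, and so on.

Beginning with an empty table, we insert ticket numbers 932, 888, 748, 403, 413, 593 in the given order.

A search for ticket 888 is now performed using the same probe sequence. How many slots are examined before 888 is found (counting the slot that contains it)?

2

Insert 932: h=8, slot 8 empty → index 8.
Insert 888: h=8, slot 8 occupied → index 9.
Insert 748: h=0, slot 0 empty → index 0.
Insert 403: h=7, slot 7 empty → index 7.
Insert 413: h=6, slot 6 empty → index 6.
Insert 593: h=10, slot 10 empty → index 10.
Table: [748, ∅, ∅, ∅, ∅, ∅, 413, 403, 932, 888, 593]
Lookup 888: h=8, probe 8,9 → found at 9.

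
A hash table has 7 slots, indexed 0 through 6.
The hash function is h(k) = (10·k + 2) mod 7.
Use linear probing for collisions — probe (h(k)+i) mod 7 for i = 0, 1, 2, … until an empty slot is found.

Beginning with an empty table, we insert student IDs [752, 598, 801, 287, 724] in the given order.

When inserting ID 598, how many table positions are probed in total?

2

752: h=4 → slot 4
598: h=4, probe 4,5 → slot 5
801: h=4, probe 4,5,6 → slot 6
287: h=2 → slot 2
724: h=4, probe 4,5,6,0 → slot 0
Table: [724, ∅, 287, ∅, 752, 598, 801]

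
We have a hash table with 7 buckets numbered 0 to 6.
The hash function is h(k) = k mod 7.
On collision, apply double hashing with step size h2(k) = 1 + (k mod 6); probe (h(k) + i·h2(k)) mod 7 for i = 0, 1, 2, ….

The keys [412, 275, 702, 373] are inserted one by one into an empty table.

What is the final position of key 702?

Insert 412: h=6, slot 6 empty → index 6.
Insert 275: h=2, slot 2 empty → index 2.
Insert 702: h=2, h2=1, slot 2 occupied → index 3.
Insert 373: h=2, h2=2, slot 2 occupied → index 4.
Table: [-, -, 275, 702, 373, -, 412]

3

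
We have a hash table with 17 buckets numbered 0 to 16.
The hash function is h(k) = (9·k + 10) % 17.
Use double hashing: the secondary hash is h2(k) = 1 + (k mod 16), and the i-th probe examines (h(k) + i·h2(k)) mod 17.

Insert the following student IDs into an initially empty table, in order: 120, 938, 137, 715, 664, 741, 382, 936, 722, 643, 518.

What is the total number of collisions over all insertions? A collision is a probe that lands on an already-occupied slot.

15

120 hashes to 2; slot 2 is free → place at 2.
938 hashes to 3; slot 3 is free → place at 3.
137 hashes to 2, h2=10; 2 taken → place at 12.
715 hashes to 2, h2=12; 2 taken → place at 14.
664 hashes to 2, h2=9; 2 taken → place at 11.
741 hashes to 15; slot 15 is free → place at 15.
382 hashes to 14, h2=15; 14,12 taken → place at 10.
936 hashes to 2, h2=9; 2,11,3,12 taken → place at 4.
722 hashes to 14, h2=3; 14 taken → place at 0.
643 hashes to 0, h2=4; 0,4 taken → place at 8.
518 hashes to 14, h2=7; 14,4,11 taken → place at 1.
Table: [722, 518, 120, 938, 936, _, _, _, 643, _, 382, 664, 137, _, 715, 741, _]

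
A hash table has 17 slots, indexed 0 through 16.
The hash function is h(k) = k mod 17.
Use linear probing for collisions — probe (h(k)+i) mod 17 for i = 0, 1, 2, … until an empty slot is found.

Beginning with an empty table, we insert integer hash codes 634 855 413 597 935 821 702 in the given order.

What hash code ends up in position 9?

634: h=5 => slot 5
855: h=5, probe 5,6 => slot 6
413: h=5, probe 5,6,7 => slot 7
597: h=2 => slot 2
935: h=0 => slot 0
821: h=5, probe 5,6,7,8 => slot 8
702: h=5, probe 5,6,7,8,9 => slot 9
Table: [935, _, 597, _, _, 634, 855, 413, 821, 702, _, _, _, _, _, _, _]

702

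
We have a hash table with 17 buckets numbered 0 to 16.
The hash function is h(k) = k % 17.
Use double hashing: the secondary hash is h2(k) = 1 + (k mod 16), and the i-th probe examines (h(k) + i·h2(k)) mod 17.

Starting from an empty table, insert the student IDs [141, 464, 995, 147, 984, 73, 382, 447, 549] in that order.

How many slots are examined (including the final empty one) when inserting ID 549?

141 hashes to 5; slot 5 is free -> place at 5.
464 hashes to 5, h2=1; 5 taken -> place at 6.
995 hashes to 9; slot 9 is free -> place at 9.
147 hashes to 11; slot 11 is free -> place at 11.
984 hashes to 15; slot 15 is free -> place at 15.
73 hashes to 5, h2=10; 5,15 taken -> place at 8.
382 hashes to 8, h2=15; 8,6 taken -> place at 4.
447 hashes to 5, h2=16; 5,4 taken -> place at 3.
549 hashes to 5, h2=6; 5,11 taken -> place at 0.
Table: [549, —, —, 447, 382, 141, 464, —, 73, 995, —, 147, —, —, —, 984, —]

3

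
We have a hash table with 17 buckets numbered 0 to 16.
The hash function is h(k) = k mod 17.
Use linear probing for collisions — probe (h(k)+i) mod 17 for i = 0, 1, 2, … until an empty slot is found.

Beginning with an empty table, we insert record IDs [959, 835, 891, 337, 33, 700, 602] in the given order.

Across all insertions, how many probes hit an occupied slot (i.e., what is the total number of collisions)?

3

959 hashes to 7; slot 7 is free → place at 7.
835 hashes to 2; slot 2 is free → place at 2.
891 hashes to 7; 7 taken → place at 8.
337 hashes to 14; slot 14 is free → place at 14.
33 hashes to 16; slot 16 is free → place at 16.
700 hashes to 3; slot 3 is free → place at 3.
602 hashes to 7; 7,8 taken → place at 9.
Table: [—, —, 835, 700, —, —, —, 959, 891, 602, —, —, —, —, 337, —, 33]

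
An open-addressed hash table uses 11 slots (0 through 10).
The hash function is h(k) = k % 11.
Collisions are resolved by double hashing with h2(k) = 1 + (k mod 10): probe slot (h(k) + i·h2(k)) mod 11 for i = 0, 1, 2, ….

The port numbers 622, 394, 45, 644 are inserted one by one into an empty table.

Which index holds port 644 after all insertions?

0

Insert 622: h=6, slot 6 empty -> index 6.
Insert 394: h=9, slot 9 empty -> index 9.
Insert 45: h=1, slot 1 empty -> index 1.
Insert 644: h=6, h2=5, slot 6 occupied -> index 0.
Table: [644, 45, -, -, -, -, 622, -, -, 394, -]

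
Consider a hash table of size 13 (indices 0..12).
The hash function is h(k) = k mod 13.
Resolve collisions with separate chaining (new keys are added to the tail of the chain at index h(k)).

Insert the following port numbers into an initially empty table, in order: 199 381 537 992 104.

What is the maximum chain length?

Insert 199: h=4, bucket 4 empty → new chain.
Insert 381: h=4, bucket 4 nonempty → append to chain.
Insert 537: h=4, bucket 4 nonempty → append to chain.
Insert 992: h=4, bucket 4 nonempty → append to chain.
Insert 104: h=0, bucket 0 empty → new chain.
Final buckets:
0: 104
1: .
2: .
3: .
4: 199 -> 381 -> 537 -> 992
5: .
6: .
7: .
8: .
9: .
10: .
11: .
12: .

4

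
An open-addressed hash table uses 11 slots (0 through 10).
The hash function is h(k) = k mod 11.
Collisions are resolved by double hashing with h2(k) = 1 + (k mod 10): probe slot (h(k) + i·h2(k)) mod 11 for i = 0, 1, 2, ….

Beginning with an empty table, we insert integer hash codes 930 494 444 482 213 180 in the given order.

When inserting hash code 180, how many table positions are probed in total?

2

930: h=6 → slot 6
494: h=10 → slot 10
444: h=4 → slot 4
482: h=9 → slot 9
213: h=4, h2=4, probe 4,8 → slot 8
180: h=4, h2=1, probe 4,5 → slot 5
Table: [—, —, —, —, 444, 180, 930, —, 213, 482, 494]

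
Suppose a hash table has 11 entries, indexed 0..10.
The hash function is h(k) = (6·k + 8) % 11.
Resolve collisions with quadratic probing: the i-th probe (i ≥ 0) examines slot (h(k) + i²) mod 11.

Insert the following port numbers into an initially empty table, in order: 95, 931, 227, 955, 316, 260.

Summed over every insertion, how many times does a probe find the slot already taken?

95: h=6 -> slot 6
931: h=6, probe 6,7 -> slot 7
227: h=6, probe 6,7,10 -> slot 10
955: h=7, probe 7,8 -> slot 8
316: h=1 -> slot 1
260: h=6, probe 6,7,10,4 -> slot 4
Table: [-, 316, -, -, 260, -, 95, 931, 955, -, 227]

7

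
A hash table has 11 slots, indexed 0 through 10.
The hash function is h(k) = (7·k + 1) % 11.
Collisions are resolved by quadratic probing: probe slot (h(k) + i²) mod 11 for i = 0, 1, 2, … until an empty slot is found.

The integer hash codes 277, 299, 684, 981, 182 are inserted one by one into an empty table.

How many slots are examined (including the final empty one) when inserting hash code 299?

2

277 hashes to 4; slot 4 is free → place at 4.
299 hashes to 4; 4 taken → place at 5.
684 hashes to 4; 4,5 taken → place at 8.
981 hashes to 4; 4,5,8 taken → place at 2.
182 hashes to 10; slot 10 is free → place at 10.
Table: [∅, ∅, 981, ∅, 277, 299, ∅, ∅, 684, ∅, 182]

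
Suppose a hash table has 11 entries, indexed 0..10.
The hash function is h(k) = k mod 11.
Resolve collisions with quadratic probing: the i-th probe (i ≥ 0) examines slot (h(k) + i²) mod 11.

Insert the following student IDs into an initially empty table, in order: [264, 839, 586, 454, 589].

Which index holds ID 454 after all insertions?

7

Insert 264: h=0, slot 0 empty → index 0.
Insert 839: h=3, slot 3 empty → index 3.
Insert 586: h=3, slot 3 occupied → index 4.
Insert 454: h=3, slots 3,4 occupied → index 7.
Insert 589: h=6, slot 6 empty → index 6.
Table: [264, -, -, 839, 586, -, 589, 454, -, -, -]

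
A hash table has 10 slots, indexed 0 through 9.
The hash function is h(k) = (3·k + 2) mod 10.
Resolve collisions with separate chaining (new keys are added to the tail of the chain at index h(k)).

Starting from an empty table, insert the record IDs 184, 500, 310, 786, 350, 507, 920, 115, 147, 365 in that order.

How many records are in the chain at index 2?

4

184 → bucket 4
500 → bucket 2
310 → bucket 2 (collision)
786 → bucket 0
350 → bucket 2 (collision)
507 → bucket 3
920 → bucket 2 (collision)
115 → bucket 7
147 → bucket 3 (collision)
365 → bucket 7 (collision)
Final buckets:
0: 786
1: —
2: 500 -> 310 -> 350 -> 920
3: 507 -> 147
4: 184
5: —
6: —
7: 115 -> 365
8: —
9: —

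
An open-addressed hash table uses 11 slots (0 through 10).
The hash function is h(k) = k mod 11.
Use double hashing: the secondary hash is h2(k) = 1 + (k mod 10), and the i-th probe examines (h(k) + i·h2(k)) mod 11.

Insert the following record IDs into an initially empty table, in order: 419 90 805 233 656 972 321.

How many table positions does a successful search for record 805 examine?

2

Insert 419: h=1, slot 1 empty -> index 1.
Insert 90: h=2, slot 2 empty -> index 2.
Insert 805: h=2, h2=6, slot 2 occupied -> index 8.
Insert 233: h=2, h2=4, slot 2 occupied -> index 6.
Insert 656: h=7, slot 7 empty -> index 7.
Insert 972: h=4, slot 4 empty -> index 4.
Insert 321: h=2, h2=2, slots 2,4,6,8 occupied -> index 10.
Table: [-, 419, 90, -, 972, -, 233, 656, 805, -, 321]
Lookup 805: h=2, h2=6, probe 2,8 → found at 8.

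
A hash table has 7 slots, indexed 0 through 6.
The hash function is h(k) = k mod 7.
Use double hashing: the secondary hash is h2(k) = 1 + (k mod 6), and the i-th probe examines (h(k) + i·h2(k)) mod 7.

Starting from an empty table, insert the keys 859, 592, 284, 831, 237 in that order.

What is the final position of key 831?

2

Insert 859: h=5, slot 5 empty => index 5.
Insert 592: h=4, slot 4 empty => index 4.
Insert 284: h=4, h2=3, slot 4 occupied => index 0.
Insert 831: h=5, h2=4, slot 5 occupied => index 2.
Insert 237: h=6, slot 6 empty => index 6.
Table: [284, ., 831, ., 592, 859, 237]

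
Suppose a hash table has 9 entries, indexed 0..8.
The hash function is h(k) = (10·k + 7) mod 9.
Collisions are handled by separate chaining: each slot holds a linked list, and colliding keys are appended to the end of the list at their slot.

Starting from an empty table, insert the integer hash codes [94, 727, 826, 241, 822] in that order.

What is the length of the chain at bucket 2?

Insert 94: h=2, bucket 2 empty -> new chain.
Insert 727: h=5, bucket 5 empty -> new chain.
Insert 826: h=5, bucket 5 nonempty -> append to chain.
Insert 241: h=5, bucket 5 nonempty -> append to chain.
Insert 822: h=1, bucket 1 empty -> new chain.
Final buckets:
0: —
1: 822
2: 94
3: —
4: —
5: 727 -> 826 -> 241
6: —
7: —
8: —

1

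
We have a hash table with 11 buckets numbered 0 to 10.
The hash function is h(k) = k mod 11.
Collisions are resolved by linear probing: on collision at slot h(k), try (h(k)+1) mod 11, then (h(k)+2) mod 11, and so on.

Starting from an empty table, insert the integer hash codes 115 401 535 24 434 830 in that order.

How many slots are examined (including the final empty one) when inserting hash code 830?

115: h=5 => slot 5
401: h=5, probe 5,6 => slot 6
535: h=7 => slot 7
24: h=2 => slot 2
434: h=5, probe 5,6,7,8 => slot 8
830: h=5, probe 5,6,7,8,9 => slot 9
Table: [∅, ∅, 24, ∅, ∅, 115, 401, 535, 434, 830, ∅]

5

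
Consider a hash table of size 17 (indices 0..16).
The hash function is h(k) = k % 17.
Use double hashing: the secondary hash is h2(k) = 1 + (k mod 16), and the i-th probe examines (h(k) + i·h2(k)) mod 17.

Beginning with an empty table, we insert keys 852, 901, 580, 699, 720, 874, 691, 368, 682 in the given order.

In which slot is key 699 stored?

852 hashes to 2; slot 2 is free -> place at 2.
901 hashes to 0; slot 0 is free -> place at 0.
580 hashes to 2, h2=5; 2 taken -> place at 7.
699 hashes to 2, h2=12; 2 taken -> place at 14.
720 hashes to 6; slot 6 is free -> place at 6.
874 hashes to 7, h2=11; 7 taken -> place at 1.
691 hashes to 11; slot 11 is free -> place at 11.
368 hashes to 11, h2=1; 11 taken -> place at 12.
682 hashes to 2, h2=11; 2 taken -> place at 13.
Table: [901, 874, 852, —, —, —, 720, 580, —, —, —, 691, 368, 682, 699, —, —]

14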